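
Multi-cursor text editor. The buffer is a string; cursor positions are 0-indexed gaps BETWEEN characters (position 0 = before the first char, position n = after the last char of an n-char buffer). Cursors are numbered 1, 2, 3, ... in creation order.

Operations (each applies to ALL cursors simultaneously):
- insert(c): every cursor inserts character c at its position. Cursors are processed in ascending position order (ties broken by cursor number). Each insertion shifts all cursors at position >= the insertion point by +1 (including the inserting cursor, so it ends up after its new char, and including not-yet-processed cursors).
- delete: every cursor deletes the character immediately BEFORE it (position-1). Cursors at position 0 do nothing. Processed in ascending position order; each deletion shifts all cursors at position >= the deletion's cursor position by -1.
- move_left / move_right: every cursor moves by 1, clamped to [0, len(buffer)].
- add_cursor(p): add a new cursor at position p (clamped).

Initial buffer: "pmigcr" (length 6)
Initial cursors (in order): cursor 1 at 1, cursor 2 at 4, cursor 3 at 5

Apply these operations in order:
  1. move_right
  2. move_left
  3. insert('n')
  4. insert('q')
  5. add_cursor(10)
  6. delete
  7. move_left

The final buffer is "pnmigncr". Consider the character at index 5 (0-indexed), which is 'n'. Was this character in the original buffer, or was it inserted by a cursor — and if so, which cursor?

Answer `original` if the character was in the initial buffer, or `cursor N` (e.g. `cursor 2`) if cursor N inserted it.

Answer: cursor 2

Derivation:
After op 1 (move_right): buffer="pmigcr" (len 6), cursors c1@2 c2@5 c3@6, authorship ......
After op 2 (move_left): buffer="pmigcr" (len 6), cursors c1@1 c2@4 c3@5, authorship ......
After op 3 (insert('n')): buffer="pnmigncnr" (len 9), cursors c1@2 c2@6 c3@8, authorship .1...2.3.
After op 4 (insert('q')): buffer="pnqmignqcnqr" (len 12), cursors c1@3 c2@8 c3@11, authorship .11...22.33.
After op 5 (add_cursor(10)): buffer="pnqmignqcnqr" (len 12), cursors c1@3 c2@8 c4@10 c3@11, authorship .11...22.33.
After op 6 (delete): buffer="pnmigncr" (len 8), cursors c1@2 c2@6 c3@7 c4@7, authorship .1...2..
After op 7 (move_left): buffer="pnmigncr" (len 8), cursors c1@1 c2@5 c3@6 c4@6, authorship .1...2..
Authorship (.=original, N=cursor N): . 1 . . . 2 . .
Index 5: author = 2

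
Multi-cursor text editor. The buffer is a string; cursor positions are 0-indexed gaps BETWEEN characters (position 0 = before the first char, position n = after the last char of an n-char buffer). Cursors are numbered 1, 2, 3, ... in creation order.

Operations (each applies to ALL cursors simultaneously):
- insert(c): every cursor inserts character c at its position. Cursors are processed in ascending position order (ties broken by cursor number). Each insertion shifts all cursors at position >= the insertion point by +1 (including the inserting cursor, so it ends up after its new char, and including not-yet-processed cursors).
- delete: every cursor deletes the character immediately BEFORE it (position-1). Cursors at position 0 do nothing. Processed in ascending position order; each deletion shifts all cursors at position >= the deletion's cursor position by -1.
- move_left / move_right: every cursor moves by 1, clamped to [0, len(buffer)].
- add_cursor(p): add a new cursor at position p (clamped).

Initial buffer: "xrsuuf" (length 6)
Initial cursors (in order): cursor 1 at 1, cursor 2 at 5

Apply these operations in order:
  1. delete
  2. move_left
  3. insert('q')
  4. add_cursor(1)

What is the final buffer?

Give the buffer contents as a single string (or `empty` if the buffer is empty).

Answer: qrsquf

Derivation:
After op 1 (delete): buffer="rsuf" (len 4), cursors c1@0 c2@3, authorship ....
After op 2 (move_left): buffer="rsuf" (len 4), cursors c1@0 c2@2, authorship ....
After op 3 (insert('q')): buffer="qrsquf" (len 6), cursors c1@1 c2@4, authorship 1..2..
After op 4 (add_cursor(1)): buffer="qrsquf" (len 6), cursors c1@1 c3@1 c2@4, authorship 1..2..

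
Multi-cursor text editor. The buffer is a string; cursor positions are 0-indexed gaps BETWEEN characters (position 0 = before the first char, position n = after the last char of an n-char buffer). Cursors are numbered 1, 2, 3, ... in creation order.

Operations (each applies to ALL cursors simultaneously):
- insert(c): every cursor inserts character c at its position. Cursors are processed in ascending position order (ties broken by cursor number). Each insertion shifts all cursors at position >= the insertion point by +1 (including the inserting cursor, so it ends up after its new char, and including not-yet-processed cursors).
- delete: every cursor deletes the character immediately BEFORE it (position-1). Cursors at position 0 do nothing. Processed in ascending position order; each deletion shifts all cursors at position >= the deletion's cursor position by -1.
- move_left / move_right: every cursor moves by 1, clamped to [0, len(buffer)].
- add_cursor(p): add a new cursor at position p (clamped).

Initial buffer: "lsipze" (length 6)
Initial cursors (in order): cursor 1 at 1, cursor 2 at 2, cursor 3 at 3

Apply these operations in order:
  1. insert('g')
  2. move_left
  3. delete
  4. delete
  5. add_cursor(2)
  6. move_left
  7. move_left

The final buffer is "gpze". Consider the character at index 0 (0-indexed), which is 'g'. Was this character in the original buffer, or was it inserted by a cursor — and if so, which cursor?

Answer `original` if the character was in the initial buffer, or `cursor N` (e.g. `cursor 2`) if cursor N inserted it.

Answer: cursor 3

Derivation:
After op 1 (insert('g')): buffer="lgsgigpze" (len 9), cursors c1@2 c2@4 c3@6, authorship .1.2.3...
After op 2 (move_left): buffer="lgsgigpze" (len 9), cursors c1@1 c2@3 c3@5, authorship .1.2.3...
After op 3 (delete): buffer="gggpze" (len 6), cursors c1@0 c2@1 c3@2, authorship 123...
After op 4 (delete): buffer="gpze" (len 4), cursors c1@0 c2@0 c3@0, authorship 3...
After op 5 (add_cursor(2)): buffer="gpze" (len 4), cursors c1@0 c2@0 c3@0 c4@2, authorship 3...
After op 6 (move_left): buffer="gpze" (len 4), cursors c1@0 c2@0 c3@0 c4@1, authorship 3...
After op 7 (move_left): buffer="gpze" (len 4), cursors c1@0 c2@0 c3@0 c4@0, authorship 3...
Authorship (.=original, N=cursor N): 3 . . .
Index 0: author = 3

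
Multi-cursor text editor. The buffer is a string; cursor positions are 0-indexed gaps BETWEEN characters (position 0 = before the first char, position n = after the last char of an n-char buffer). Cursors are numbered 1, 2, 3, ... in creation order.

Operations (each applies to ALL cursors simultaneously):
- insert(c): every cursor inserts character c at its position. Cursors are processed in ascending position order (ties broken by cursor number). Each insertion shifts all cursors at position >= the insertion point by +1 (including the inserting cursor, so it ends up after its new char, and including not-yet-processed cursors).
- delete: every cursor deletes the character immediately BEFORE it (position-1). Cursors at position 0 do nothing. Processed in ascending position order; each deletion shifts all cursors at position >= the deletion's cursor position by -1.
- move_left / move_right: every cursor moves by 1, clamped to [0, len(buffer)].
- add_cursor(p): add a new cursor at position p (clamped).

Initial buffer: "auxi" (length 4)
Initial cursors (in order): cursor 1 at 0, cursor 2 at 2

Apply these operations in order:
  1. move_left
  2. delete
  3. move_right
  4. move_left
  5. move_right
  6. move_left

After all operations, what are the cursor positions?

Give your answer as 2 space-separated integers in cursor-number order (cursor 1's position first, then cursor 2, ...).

Answer: 0 0

Derivation:
After op 1 (move_left): buffer="auxi" (len 4), cursors c1@0 c2@1, authorship ....
After op 2 (delete): buffer="uxi" (len 3), cursors c1@0 c2@0, authorship ...
After op 3 (move_right): buffer="uxi" (len 3), cursors c1@1 c2@1, authorship ...
After op 4 (move_left): buffer="uxi" (len 3), cursors c1@0 c2@0, authorship ...
After op 5 (move_right): buffer="uxi" (len 3), cursors c1@1 c2@1, authorship ...
After op 6 (move_left): buffer="uxi" (len 3), cursors c1@0 c2@0, authorship ...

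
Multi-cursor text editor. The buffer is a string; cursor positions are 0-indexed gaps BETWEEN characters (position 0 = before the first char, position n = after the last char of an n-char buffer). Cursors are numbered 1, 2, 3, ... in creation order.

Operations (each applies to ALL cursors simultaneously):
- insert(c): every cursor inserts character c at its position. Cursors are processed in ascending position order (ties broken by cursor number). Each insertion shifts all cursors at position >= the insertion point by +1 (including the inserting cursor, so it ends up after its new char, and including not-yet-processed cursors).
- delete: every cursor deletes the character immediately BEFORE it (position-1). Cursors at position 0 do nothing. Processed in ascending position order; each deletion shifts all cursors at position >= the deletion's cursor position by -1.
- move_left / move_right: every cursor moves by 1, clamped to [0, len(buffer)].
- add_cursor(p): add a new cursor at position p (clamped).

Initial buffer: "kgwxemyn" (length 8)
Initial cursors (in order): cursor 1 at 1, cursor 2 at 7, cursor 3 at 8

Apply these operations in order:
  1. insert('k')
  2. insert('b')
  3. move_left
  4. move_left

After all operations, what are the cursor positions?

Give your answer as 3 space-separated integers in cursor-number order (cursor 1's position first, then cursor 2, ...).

After op 1 (insert('k')): buffer="kkgwxemyknk" (len 11), cursors c1@2 c2@9 c3@11, authorship .1......2.3
After op 2 (insert('b')): buffer="kkbgwxemykbnkb" (len 14), cursors c1@3 c2@11 c3@14, authorship .11......22.33
After op 3 (move_left): buffer="kkbgwxemykbnkb" (len 14), cursors c1@2 c2@10 c3@13, authorship .11......22.33
After op 4 (move_left): buffer="kkbgwxemykbnkb" (len 14), cursors c1@1 c2@9 c3@12, authorship .11......22.33

Answer: 1 9 12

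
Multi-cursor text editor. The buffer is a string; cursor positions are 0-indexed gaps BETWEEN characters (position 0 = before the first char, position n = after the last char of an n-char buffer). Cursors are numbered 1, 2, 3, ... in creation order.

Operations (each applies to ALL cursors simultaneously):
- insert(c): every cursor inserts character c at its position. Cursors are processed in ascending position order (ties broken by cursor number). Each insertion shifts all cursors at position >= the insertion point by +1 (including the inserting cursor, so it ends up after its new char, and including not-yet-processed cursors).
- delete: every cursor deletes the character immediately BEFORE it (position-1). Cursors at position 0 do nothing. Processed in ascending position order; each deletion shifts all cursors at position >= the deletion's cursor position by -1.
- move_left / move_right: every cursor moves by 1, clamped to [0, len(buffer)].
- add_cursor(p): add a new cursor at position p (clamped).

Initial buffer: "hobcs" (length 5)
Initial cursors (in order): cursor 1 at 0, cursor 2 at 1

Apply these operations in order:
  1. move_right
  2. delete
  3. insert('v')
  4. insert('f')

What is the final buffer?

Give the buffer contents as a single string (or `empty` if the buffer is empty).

Answer: vvffbcs

Derivation:
After op 1 (move_right): buffer="hobcs" (len 5), cursors c1@1 c2@2, authorship .....
After op 2 (delete): buffer="bcs" (len 3), cursors c1@0 c2@0, authorship ...
After op 3 (insert('v')): buffer="vvbcs" (len 5), cursors c1@2 c2@2, authorship 12...
After op 4 (insert('f')): buffer="vvffbcs" (len 7), cursors c1@4 c2@4, authorship 1212...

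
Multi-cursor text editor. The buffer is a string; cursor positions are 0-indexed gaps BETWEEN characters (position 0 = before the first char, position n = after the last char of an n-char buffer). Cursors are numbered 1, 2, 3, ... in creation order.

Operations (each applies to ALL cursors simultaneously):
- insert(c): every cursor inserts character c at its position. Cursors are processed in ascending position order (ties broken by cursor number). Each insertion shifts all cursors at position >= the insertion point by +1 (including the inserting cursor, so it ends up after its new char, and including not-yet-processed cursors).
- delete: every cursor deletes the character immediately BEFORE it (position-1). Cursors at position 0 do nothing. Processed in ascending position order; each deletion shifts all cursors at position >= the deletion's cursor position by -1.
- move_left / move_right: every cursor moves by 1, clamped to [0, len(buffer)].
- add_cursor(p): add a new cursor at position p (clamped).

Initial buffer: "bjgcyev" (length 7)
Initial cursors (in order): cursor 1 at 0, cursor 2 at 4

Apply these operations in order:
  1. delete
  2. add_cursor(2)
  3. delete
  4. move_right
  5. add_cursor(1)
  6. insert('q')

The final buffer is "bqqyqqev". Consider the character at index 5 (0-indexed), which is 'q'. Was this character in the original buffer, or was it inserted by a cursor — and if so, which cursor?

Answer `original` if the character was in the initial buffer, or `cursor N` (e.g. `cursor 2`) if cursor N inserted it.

Answer: cursor 3

Derivation:
After op 1 (delete): buffer="bjgyev" (len 6), cursors c1@0 c2@3, authorship ......
After op 2 (add_cursor(2)): buffer="bjgyev" (len 6), cursors c1@0 c3@2 c2@3, authorship ......
After op 3 (delete): buffer="byev" (len 4), cursors c1@0 c2@1 c3@1, authorship ....
After op 4 (move_right): buffer="byev" (len 4), cursors c1@1 c2@2 c3@2, authorship ....
After op 5 (add_cursor(1)): buffer="byev" (len 4), cursors c1@1 c4@1 c2@2 c3@2, authorship ....
After op 6 (insert('q')): buffer="bqqyqqev" (len 8), cursors c1@3 c4@3 c2@6 c3@6, authorship .14.23..
Authorship (.=original, N=cursor N): . 1 4 . 2 3 . .
Index 5: author = 3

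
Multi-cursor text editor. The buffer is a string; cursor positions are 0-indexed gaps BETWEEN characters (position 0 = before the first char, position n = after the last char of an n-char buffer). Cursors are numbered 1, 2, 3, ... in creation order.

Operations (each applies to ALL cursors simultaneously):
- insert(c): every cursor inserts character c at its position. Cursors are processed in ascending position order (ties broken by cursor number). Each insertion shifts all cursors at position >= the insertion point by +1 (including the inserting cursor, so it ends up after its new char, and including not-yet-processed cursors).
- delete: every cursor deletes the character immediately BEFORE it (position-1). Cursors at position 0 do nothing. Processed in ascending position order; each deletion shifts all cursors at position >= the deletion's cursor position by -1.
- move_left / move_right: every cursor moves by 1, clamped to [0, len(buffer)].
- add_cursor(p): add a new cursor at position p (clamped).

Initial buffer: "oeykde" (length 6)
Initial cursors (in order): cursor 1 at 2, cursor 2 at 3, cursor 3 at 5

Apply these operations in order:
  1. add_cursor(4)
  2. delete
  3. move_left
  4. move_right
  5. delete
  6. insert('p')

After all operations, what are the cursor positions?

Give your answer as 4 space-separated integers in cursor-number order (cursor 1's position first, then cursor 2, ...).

After op 1 (add_cursor(4)): buffer="oeykde" (len 6), cursors c1@2 c2@3 c4@4 c3@5, authorship ......
After op 2 (delete): buffer="oe" (len 2), cursors c1@1 c2@1 c3@1 c4@1, authorship ..
After op 3 (move_left): buffer="oe" (len 2), cursors c1@0 c2@0 c3@0 c4@0, authorship ..
After op 4 (move_right): buffer="oe" (len 2), cursors c1@1 c2@1 c3@1 c4@1, authorship ..
After op 5 (delete): buffer="e" (len 1), cursors c1@0 c2@0 c3@0 c4@0, authorship .
After op 6 (insert('p')): buffer="ppppe" (len 5), cursors c1@4 c2@4 c3@4 c4@4, authorship 1234.

Answer: 4 4 4 4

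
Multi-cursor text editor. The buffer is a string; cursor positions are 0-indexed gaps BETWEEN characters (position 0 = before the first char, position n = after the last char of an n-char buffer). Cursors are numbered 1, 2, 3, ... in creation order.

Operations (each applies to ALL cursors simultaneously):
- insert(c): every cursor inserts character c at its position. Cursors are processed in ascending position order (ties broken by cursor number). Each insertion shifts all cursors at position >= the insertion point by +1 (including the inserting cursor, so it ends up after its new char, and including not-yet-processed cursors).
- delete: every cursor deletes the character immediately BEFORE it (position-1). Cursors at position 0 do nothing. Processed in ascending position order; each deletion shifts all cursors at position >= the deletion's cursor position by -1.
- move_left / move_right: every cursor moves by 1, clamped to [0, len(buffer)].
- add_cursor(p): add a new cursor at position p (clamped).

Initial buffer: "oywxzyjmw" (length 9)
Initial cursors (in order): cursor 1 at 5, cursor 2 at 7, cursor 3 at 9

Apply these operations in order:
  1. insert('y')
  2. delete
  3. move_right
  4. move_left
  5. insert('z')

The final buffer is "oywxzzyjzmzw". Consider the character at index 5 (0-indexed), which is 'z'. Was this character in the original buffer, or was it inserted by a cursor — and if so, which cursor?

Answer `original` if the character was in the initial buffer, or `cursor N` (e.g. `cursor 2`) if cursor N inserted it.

Answer: cursor 1

Derivation:
After op 1 (insert('y')): buffer="oywxzyyjymwy" (len 12), cursors c1@6 c2@9 c3@12, authorship .....1..2..3
After op 2 (delete): buffer="oywxzyjmw" (len 9), cursors c1@5 c2@7 c3@9, authorship .........
After op 3 (move_right): buffer="oywxzyjmw" (len 9), cursors c1@6 c2@8 c3@9, authorship .........
After op 4 (move_left): buffer="oywxzyjmw" (len 9), cursors c1@5 c2@7 c3@8, authorship .........
After op 5 (insert('z')): buffer="oywxzzyjzmzw" (len 12), cursors c1@6 c2@9 c3@11, authorship .....1..2.3.
Authorship (.=original, N=cursor N): . . . . . 1 . . 2 . 3 .
Index 5: author = 1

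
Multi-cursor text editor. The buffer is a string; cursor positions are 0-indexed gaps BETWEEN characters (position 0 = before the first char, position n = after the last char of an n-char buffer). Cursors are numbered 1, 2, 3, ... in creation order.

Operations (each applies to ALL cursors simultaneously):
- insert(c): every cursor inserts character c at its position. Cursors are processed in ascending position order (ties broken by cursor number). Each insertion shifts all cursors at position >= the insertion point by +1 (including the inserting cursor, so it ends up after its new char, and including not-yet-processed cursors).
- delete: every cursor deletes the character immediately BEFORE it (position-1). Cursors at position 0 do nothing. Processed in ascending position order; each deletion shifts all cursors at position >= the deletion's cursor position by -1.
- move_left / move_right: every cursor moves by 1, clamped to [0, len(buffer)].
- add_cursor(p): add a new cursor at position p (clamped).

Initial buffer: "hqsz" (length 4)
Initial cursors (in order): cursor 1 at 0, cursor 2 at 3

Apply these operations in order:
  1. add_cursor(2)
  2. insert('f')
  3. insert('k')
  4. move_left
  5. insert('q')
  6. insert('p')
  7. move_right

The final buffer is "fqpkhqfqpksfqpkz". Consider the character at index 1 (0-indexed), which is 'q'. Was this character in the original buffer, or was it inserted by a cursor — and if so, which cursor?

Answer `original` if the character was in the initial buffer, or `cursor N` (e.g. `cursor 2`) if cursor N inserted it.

Answer: cursor 1

Derivation:
After op 1 (add_cursor(2)): buffer="hqsz" (len 4), cursors c1@0 c3@2 c2@3, authorship ....
After op 2 (insert('f')): buffer="fhqfsfz" (len 7), cursors c1@1 c3@4 c2@6, authorship 1..3.2.
After op 3 (insert('k')): buffer="fkhqfksfkz" (len 10), cursors c1@2 c3@6 c2@9, authorship 11..33.22.
After op 4 (move_left): buffer="fkhqfksfkz" (len 10), cursors c1@1 c3@5 c2@8, authorship 11..33.22.
After op 5 (insert('q')): buffer="fqkhqfqksfqkz" (len 13), cursors c1@2 c3@7 c2@11, authorship 111..333.222.
After op 6 (insert('p')): buffer="fqpkhqfqpksfqpkz" (len 16), cursors c1@3 c3@9 c2@14, authorship 1111..3333.2222.
After op 7 (move_right): buffer="fqpkhqfqpksfqpkz" (len 16), cursors c1@4 c3@10 c2@15, authorship 1111..3333.2222.
Authorship (.=original, N=cursor N): 1 1 1 1 . . 3 3 3 3 . 2 2 2 2 .
Index 1: author = 1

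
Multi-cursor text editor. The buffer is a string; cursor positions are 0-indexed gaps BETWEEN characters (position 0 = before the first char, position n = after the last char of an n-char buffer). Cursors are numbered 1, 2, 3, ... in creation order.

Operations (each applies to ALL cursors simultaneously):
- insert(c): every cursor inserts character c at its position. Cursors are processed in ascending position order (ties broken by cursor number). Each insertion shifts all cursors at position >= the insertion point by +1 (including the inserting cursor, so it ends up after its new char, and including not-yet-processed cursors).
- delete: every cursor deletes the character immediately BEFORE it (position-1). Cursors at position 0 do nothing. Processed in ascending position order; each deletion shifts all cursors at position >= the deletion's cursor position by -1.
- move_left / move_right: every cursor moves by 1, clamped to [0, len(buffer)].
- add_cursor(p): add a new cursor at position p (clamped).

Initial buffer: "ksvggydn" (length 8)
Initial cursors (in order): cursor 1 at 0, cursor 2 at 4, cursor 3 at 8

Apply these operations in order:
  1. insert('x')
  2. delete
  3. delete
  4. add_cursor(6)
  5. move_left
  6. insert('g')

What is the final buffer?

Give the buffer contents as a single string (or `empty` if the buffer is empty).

Answer: gksgvgyggd

Derivation:
After op 1 (insert('x')): buffer="xksvgxgydnx" (len 11), cursors c1@1 c2@6 c3@11, authorship 1....2....3
After op 2 (delete): buffer="ksvggydn" (len 8), cursors c1@0 c2@4 c3@8, authorship ........
After op 3 (delete): buffer="ksvgyd" (len 6), cursors c1@0 c2@3 c3@6, authorship ......
After op 4 (add_cursor(6)): buffer="ksvgyd" (len 6), cursors c1@0 c2@3 c3@6 c4@6, authorship ......
After op 5 (move_left): buffer="ksvgyd" (len 6), cursors c1@0 c2@2 c3@5 c4@5, authorship ......
After op 6 (insert('g')): buffer="gksgvgyggd" (len 10), cursors c1@1 c2@4 c3@9 c4@9, authorship 1..2...34.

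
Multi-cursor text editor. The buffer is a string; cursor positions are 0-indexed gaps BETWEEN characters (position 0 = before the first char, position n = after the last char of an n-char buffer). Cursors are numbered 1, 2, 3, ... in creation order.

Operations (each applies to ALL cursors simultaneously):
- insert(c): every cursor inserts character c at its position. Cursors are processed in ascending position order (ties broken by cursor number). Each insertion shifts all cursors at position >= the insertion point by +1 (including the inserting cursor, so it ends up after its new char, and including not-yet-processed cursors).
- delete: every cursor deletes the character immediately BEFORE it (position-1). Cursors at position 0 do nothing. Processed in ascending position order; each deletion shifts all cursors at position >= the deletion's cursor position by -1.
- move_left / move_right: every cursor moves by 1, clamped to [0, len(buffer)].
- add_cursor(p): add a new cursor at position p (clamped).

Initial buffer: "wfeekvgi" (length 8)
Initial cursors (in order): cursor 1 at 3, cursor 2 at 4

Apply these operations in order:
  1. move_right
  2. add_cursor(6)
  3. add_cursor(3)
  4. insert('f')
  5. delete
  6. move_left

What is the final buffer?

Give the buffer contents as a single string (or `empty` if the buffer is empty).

After op 1 (move_right): buffer="wfeekvgi" (len 8), cursors c1@4 c2@5, authorship ........
After op 2 (add_cursor(6)): buffer="wfeekvgi" (len 8), cursors c1@4 c2@5 c3@6, authorship ........
After op 3 (add_cursor(3)): buffer="wfeekvgi" (len 8), cursors c4@3 c1@4 c2@5 c3@6, authorship ........
After op 4 (insert('f')): buffer="wfefefkfvfgi" (len 12), cursors c4@4 c1@6 c2@8 c3@10, authorship ...4.1.2.3..
After op 5 (delete): buffer="wfeekvgi" (len 8), cursors c4@3 c1@4 c2@5 c3@6, authorship ........
After op 6 (move_left): buffer="wfeekvgi" (len 8), cursors c4@2 c1@3 c2@4 c3@5, authorship ........

Answer: wfeekvgi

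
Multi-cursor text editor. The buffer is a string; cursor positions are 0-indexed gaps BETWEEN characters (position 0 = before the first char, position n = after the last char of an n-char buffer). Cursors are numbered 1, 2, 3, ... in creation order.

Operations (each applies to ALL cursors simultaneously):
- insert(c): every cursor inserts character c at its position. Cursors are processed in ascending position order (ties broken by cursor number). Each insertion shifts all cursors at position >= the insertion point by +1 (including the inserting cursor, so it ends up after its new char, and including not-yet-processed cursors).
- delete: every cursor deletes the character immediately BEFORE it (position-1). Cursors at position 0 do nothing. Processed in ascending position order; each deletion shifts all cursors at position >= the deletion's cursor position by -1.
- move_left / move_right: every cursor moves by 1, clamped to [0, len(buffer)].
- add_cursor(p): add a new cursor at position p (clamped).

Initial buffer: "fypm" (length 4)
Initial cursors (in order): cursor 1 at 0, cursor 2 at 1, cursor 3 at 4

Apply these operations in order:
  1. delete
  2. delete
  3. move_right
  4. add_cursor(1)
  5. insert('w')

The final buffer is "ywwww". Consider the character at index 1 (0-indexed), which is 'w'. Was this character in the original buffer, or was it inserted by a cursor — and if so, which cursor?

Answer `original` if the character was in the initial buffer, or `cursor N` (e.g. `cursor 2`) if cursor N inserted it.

After op 1 (delete): buffer="yp" (len 2), cursors c1@0 c2@0 c3@2, authorship ..
After op 2 (delete): buffer="y" (len 1), cursors c1@0 c2@0 c3@1, authorship .
After op 3 (move_right): buffer="y" (len 1), cursors c1@1 c2@1 c3@1, authorship .
After op 4 (add_cursor(1)): buffer="y" (len 1), cursors c1@1 c2@1 c3@1 c4@1, authorship .
After op 5 (insert('w')): buffer="ywwww" (len 5), cursors c1@5 c2@5 c3@5 c4@5, authorship .1234
Authorship (.=original, N=cursor N): . 1 2 3 4
Index 1: author = 1

Answer: cursor 1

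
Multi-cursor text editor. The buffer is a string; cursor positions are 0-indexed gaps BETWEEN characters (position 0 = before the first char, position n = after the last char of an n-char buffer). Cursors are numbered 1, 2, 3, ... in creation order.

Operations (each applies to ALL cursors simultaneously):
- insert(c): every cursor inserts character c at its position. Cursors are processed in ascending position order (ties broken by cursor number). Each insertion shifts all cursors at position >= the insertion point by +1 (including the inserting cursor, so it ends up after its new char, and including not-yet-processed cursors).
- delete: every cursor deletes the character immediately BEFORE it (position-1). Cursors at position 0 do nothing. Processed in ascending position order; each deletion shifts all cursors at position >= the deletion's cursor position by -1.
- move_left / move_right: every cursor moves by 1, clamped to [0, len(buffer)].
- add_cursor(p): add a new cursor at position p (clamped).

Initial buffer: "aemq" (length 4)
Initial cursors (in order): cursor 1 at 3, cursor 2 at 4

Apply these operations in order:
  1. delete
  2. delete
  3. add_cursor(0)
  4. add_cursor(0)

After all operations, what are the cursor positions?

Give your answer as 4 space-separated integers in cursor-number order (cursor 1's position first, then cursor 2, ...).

Answer: 0 0 0 0

Derivation:
After op 1 (delete): buffer="ae" (len 2), cursors c1@2 c2@2, authorship ..
After op 2 (delete): buffer="" (len 0), cursors c1@0 c2@0, authorship 
After op 3 (add_cursor(0)): buffer="" (len 0), cursors c1@0 c2@0 c3@0, authorship 
After op 4 (add_cursor(0)): buffer="" (len 0), cursors c1@0 c2@0 c3@0 c4@0, authorship 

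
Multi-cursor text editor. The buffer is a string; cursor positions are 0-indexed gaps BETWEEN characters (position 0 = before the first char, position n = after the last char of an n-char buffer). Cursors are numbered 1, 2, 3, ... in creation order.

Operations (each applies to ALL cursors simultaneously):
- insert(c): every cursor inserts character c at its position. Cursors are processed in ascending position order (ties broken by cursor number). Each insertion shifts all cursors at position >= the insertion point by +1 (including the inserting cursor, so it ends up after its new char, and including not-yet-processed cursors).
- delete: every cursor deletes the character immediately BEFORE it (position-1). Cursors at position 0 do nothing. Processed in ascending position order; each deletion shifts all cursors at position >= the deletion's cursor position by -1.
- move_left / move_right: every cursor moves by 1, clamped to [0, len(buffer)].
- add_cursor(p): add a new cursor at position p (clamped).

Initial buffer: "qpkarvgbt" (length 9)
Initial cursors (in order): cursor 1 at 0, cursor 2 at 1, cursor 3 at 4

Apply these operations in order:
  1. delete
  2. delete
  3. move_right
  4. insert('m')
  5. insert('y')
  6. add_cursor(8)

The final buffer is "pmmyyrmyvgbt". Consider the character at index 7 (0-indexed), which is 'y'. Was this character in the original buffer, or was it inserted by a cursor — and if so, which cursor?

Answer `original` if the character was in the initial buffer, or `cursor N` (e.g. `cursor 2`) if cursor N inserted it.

After op 1 (delete): buffer="pkrvgbt" (len 7), cursors c1@0 c2@0 c3@2, authorship .......
After op 2 (delete): buffer="prvgbt" (len 6), cursors c1@0 c2@0 c3@1, authorship ......
After op 3 (move_right): buffer="prvgbt" (len 6), cursors c1@1 c2@1 c3@2, authorship ......
After op 4 (insert('m')): buffer="pmmrmvgbt" (len 9), cursors c1@3 c2@3 c3@5, authorship .12.3....
After op 5 (insert('y')): buffer="pmmyyrmyvgbt" (len 12), cursors c1@5 c2@5 c3@8, authorship .1212.33....
After op 6 (add_cursor(8)): buffer="pmmyyrmyvgbt" (len 12), cursors c1@5 c2@5 c3@8 c4@8, authorship .1212.33....
Authorship (.=original, N=cursor N): . 1 2 1 2 . 3 3 . . . .
Index 7: author = 3

Answer: cursor 3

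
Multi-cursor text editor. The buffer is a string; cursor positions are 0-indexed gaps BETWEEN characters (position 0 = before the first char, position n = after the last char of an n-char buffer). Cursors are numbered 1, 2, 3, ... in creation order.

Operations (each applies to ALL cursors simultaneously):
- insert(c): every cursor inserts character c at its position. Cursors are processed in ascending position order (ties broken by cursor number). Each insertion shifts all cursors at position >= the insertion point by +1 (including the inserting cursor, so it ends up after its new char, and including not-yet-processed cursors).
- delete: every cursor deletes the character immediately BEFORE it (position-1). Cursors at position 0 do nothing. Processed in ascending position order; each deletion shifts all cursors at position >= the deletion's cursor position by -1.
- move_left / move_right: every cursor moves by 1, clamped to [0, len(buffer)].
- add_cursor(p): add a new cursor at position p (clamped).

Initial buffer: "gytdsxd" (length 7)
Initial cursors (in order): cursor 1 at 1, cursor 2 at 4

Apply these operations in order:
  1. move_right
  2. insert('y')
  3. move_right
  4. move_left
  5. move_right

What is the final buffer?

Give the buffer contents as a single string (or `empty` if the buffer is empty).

Answer: gyytdsyxd

Derivation:
After op 1 (move_right): buffer="gytdsxd" (len 7), cursors c1@2 c2@5, authorship .......
After op 2 (insert('y')): buffer="gyytdsyxd" (len 9), cursors c1@3 c2@7, authorship ..1...2..
After op 3 (move_right): buffer="gyytdsyxd" (len 9), cursors c1@4 c2@8, authorship ..1...2..
After op 4 (move_left): buffer="gyytdsyxd" (len 9), cursors c1@3 c2@7, authorship ..1...2..
After op 5 (move_right): buffer="gyytdsyxd" (len 9), cursors c1@4 c2@8, authorship ..1...2..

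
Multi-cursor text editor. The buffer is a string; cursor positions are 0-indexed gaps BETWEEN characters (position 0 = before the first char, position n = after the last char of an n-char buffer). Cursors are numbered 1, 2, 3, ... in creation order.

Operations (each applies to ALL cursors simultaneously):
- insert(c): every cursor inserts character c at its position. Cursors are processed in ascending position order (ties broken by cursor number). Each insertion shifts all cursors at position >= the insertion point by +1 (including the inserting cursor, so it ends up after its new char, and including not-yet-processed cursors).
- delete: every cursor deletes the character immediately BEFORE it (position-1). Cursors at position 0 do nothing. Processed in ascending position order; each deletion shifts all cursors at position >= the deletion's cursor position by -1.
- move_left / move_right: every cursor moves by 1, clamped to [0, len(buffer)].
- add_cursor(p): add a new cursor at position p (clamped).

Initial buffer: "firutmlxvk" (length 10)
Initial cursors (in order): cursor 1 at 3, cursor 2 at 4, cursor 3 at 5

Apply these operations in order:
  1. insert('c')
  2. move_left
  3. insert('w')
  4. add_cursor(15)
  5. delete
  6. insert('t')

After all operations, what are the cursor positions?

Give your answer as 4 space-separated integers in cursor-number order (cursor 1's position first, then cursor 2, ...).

After op 1 (insert('c')): buffer="fircuctcmlxvk" (len 13), cursors c1@4 c2@6 c3@8, authorship ...1.2.3.....
After op 2 (move_left): buffer="fircuctcmlxvk" (len 13), cursors c1@3 c2@5 c3@7, authorship ...1.2.3.....
After op 3 (insert('w')): buffer="firwcuwctwcmlxvk" (len 16), cursors c1@4 c2@7 c3@10, authorship ...11.22.33.....
After op 4 (add_cursor(15)): buffer="firwcuwctwcmlxvk" (len 16), cursors c1@4 c2@7 c3@10 c4@15, authorship ...11.22.33.....
After op 5 (delete): buffer="fircuctcmlxk" (len 12), cursors c1@3 c2@5 c3@7 c4@11, authorship ...1.2.3....
After op 6 (insert('t')): buffer="firtcutcttcmlxtk" (len 16), cursors c1@4 c2@7 c3@10 c4@15, authorship ...11.22.33...4.

Answer: 4 7 10 15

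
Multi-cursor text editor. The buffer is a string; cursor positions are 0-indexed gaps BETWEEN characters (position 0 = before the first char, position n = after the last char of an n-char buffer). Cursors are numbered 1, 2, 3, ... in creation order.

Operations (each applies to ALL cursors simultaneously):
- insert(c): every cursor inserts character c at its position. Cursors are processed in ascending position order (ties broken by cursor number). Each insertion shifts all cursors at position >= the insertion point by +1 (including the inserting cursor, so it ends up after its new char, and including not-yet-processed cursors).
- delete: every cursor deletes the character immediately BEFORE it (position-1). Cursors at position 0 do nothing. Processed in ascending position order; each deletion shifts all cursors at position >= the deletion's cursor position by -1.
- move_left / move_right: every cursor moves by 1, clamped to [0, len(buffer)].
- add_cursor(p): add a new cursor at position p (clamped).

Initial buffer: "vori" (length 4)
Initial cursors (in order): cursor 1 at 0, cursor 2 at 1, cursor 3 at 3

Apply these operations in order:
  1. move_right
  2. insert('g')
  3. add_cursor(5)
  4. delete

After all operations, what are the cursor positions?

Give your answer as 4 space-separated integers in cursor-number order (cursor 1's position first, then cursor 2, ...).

Answer: 1 2 3 2

Derivation:
After op 1 (move_right): buffer="vori" (len 4), cursors c1@1 c2@2 c3@4, authorship ....
After op 2 (insert('g')): buffer="vgogrig" (len 7), cursors c1@2 c2@4 c3@7, authorship .1.2..3
After op 3 (add_cursor(5)): buffer="vgogrig" (len 7), cursors c1@2 c2@4 c4@5 c3@7, authorship .1.2..3
After op 4 (delete): buffer="voi" (len 3), cursors c1@1 c2@2 c4@2 c3@3, authorship ...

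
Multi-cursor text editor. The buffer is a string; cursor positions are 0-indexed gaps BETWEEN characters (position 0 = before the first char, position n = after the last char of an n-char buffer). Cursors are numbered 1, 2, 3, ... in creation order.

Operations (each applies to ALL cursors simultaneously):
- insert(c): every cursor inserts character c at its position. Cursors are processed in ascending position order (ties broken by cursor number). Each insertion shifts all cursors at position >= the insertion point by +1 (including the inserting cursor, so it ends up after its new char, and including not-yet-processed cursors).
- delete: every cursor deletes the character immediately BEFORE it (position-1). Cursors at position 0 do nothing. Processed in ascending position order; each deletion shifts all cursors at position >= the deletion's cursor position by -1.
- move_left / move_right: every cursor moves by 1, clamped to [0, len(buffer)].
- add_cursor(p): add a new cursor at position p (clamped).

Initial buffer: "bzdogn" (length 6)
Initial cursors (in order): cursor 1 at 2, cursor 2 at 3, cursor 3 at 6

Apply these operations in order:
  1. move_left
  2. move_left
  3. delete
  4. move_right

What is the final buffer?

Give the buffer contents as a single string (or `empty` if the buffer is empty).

Answer: zdgn

Derivation:
After op 1 (move_left): buffer="bzdogn" (len 6), cursors c1@1 c2@2 c3@5, authorship ......
After op 2 (move_left): buffer="bzdogn" (len 6), cursors c1@0 c2@1 c3@4, authorship ......
After op 3 (delete): buffer="zdgn" (len 4), cursors c1@0 c2@0 c3@2, authorship ....
After op 4 (move_right): buffer="zdgn" (len 4), cursors c1@1 c2@1 c3@3, authorship ....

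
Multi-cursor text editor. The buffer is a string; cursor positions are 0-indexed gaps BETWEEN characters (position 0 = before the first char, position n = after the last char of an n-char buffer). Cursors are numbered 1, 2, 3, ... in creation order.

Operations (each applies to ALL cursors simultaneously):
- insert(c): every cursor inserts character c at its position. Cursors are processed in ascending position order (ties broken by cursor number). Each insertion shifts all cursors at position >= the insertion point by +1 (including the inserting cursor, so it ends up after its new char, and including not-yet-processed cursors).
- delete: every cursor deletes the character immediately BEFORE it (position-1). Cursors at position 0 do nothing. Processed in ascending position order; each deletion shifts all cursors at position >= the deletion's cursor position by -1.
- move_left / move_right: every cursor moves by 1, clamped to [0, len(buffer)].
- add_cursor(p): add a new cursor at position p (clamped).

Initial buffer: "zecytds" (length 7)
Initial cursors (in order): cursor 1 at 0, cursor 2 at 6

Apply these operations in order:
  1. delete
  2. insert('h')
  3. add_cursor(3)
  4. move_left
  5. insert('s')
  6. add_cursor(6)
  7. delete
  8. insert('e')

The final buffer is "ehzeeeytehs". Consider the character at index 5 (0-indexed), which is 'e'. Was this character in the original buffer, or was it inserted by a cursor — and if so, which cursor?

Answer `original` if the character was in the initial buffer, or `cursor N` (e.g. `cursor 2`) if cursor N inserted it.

Answer: cursor 4

Derivation:
After op 1 (delete): buffer="zecyts" (len 6), cursors c1@0 c2@5, authorship ......
After op 2 (insert('h')): buffer="hzecyths" (len 8), cursors c1@1 c2@7, authorship 1.....2.
After op 3 (add_cursor(3)): buffer="hzecyths" (len 8), cursors c1@1 c3@3 c2@7, authorship 1.....2.
After op 4 (move_left): buffer="hzecyths" (len 8), cursors c1@0 c3@2 c2@6, authorship 1.....2.
After op 5 (insert('s')): buffer="shzsecytshs" (len 11), cursors c1@1 c3@4 c2@9, authorship 11.3....22.
After op 6 (add_cursor(6)): buffer="shzsecytshs" (len 11), cursors c1@1 c3@4 c4@6 c2@9, authorship 11.3....22.
After op 7 (delete): buffer="hzeyths" (len 7), cursors c1@0 c3@2 c4@3 c2@5, authorship 1....2.
After op 8 (insert('e')): buffer="ehzeeeytehs" (len 11), cursors c1@1 c3@4 c4@6 c2@9, authorship 11.3.4..22.
Authorship (.=original, N=cursor N): 1 1 . 3 . 4 . . 2 2 .
Index 5: author = 4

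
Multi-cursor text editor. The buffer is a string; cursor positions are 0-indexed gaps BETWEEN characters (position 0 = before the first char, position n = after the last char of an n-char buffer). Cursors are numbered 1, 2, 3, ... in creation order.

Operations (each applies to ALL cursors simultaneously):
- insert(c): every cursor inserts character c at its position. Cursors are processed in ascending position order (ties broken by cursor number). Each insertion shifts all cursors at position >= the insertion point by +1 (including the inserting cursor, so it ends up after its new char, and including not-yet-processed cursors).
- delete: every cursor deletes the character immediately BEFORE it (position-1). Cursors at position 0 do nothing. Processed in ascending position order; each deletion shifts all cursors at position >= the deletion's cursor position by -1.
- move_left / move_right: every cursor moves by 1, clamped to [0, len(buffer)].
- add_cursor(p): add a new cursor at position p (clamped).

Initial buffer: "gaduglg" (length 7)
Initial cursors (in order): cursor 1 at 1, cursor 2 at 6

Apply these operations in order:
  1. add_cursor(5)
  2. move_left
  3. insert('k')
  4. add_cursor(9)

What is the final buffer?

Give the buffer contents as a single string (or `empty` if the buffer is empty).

Answer: kgadukgklg

Derivation:
After op 1 (add_cursor(5)): buffer="gaduglg" (len 7), cursors c1@1 c3@5 c2@6, authorship .......
After op 2 (move_left): buffer="gaduglg" (len 7), cursors c1@0 c3@4 c2@5, authorship .......
After op 3 (insert('k')): buffer="kgadukgklg" (len 10), cursors c1@1 c3@6 c2@8, authorship 1....3.2..
After op 4 (add_cursor(9)): buffer="kgadukgklg" (len 10), cursors c1@1 c3@6 c2@8 c4@9, authorship 1....3.2..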